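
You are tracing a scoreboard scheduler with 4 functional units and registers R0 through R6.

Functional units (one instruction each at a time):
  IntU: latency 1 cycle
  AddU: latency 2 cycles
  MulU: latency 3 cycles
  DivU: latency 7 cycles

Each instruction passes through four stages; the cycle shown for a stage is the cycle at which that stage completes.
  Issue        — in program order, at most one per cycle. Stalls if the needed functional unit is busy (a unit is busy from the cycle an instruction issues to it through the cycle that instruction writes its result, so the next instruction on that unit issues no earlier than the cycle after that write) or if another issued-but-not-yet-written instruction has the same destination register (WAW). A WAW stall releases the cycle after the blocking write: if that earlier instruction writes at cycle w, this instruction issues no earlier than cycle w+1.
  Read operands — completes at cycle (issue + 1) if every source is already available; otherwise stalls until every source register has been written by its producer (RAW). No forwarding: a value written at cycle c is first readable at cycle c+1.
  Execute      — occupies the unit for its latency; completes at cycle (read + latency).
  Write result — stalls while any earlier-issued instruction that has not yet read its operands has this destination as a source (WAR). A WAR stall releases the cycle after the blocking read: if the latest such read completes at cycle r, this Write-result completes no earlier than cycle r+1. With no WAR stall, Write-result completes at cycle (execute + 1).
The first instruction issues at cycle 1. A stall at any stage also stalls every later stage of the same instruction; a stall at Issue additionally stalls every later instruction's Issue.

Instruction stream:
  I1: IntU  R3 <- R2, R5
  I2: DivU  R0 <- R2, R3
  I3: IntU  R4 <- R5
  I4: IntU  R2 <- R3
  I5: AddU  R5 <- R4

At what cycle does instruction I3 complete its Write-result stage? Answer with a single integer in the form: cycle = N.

cycle = 8

  I1 | 1 | 2 | 3 | 4
  I2 | 2 | 5 | 12 | 13   RAW R3: wait I1 write@4
  I3 | 5 | 6 | 7 | 8   struct: IntU busy until I1 writes@4
  I4 | 9 | 10 | 11 | 12   struct: IntU busy until I3 writes@8
  I5 | 10 | 11 | 13 | 14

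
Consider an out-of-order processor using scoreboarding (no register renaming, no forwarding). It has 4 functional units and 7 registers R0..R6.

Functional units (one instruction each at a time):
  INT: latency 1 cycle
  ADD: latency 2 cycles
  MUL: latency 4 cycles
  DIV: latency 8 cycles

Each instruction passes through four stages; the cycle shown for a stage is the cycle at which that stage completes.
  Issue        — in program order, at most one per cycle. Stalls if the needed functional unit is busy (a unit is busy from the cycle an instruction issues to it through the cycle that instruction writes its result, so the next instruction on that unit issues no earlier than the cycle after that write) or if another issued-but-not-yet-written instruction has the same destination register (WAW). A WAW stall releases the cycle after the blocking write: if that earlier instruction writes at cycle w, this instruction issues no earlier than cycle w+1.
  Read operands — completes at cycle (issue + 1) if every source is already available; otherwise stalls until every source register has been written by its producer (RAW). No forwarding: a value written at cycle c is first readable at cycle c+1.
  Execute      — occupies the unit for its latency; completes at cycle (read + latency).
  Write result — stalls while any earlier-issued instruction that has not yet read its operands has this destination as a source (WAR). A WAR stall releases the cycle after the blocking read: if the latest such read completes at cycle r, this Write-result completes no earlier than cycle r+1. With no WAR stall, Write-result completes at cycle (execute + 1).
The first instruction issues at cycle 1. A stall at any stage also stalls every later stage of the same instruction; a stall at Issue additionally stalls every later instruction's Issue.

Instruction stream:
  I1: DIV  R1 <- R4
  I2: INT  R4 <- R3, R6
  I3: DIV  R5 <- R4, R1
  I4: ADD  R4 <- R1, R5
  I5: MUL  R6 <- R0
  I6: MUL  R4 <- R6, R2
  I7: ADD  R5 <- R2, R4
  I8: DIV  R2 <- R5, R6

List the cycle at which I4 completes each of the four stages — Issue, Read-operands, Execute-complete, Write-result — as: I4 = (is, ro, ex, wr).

I4 = (13, 23, 25, 26)

c1: issue I1 (DIV)
c2: I1 read-ops; issue I2 (INT)
c3: I2 read-ops
c4: I2 finished on INT
c5: I2→R4
c10: I1 finished on DIV
c11: I1→R1
c12: issue I3 (DIV)
c13: I3 read-ops; issue I4 (ADD)
c14: issue I5 (MUL)
c15: I5 read-ops
c19: I5 finished on MUL
c20: I5→R6
c21: I3 finished on DIV
c22: I3→R5
c23: I4 read-ops
c25: I4 finished on ADD
c26: I4→R4
c27: issue I6 (MUL)
c28: I6 read-ops; issue I7 (ADD)
c29: issue I8 (DIV)
c32: I6 finished on MUL
c33: I6→R4
c34: I7 read-ops
c36: I7 finished on ADD
c37: I7→R5
c38: I8 read-ops
c46: I8 finished on DIV
c47: I8→R2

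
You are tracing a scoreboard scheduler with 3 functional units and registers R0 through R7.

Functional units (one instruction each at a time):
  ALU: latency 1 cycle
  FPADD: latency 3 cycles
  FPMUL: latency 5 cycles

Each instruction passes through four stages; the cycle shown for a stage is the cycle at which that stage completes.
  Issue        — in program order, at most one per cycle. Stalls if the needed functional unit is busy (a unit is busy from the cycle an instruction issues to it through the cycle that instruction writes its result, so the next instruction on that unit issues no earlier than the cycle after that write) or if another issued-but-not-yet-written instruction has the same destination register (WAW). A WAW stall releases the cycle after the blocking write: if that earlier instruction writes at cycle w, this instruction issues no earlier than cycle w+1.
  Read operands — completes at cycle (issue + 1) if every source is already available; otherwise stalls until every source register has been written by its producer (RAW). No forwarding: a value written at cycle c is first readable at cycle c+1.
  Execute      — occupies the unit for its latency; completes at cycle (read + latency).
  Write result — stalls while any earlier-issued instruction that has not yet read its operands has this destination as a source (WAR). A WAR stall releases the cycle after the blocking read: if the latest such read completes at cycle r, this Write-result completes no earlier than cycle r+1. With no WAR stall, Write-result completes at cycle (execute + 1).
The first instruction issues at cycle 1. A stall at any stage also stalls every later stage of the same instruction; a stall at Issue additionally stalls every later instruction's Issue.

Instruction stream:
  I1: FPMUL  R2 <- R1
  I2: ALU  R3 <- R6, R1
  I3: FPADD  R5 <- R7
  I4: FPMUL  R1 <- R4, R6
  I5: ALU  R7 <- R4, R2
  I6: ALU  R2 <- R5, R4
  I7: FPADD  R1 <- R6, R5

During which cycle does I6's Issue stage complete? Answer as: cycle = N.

cycle 1: issue I1 (FPMUL)
cycle 2: I1 read-ops · issue I2 (ALU)
cycle 3: I2 read-ops · issue I3 (FPADD)
cycle 4: I2 finished on ALU · I3 read-ops
cycle 5: I2→R3
cycle 7: I1 finished on FPMUL · I3 finished on FPADD
cycle 8: I1→R2 · I3→R5
cycle 9: issue I4 (FPMUL)
cycle 10: I4 read-ops · issue I5 (ALU)
cycle 11: I5 read-ops
cycle 12: I5 finished on ALU
cycle 13: I5→R7
cycle 14: issue I6 (ALU)
cycle 15: I4 finished on FPMUL · I6 read-ops
cycle 16: I4→R1 · I6 finished on ALU
cycle 17: I6→R2 · issue I7 (FPADD)
cycle 18: I7 read-ops
cycle 21: I7 finished on FPADD
cycle 22: I7→R1

cycle = 14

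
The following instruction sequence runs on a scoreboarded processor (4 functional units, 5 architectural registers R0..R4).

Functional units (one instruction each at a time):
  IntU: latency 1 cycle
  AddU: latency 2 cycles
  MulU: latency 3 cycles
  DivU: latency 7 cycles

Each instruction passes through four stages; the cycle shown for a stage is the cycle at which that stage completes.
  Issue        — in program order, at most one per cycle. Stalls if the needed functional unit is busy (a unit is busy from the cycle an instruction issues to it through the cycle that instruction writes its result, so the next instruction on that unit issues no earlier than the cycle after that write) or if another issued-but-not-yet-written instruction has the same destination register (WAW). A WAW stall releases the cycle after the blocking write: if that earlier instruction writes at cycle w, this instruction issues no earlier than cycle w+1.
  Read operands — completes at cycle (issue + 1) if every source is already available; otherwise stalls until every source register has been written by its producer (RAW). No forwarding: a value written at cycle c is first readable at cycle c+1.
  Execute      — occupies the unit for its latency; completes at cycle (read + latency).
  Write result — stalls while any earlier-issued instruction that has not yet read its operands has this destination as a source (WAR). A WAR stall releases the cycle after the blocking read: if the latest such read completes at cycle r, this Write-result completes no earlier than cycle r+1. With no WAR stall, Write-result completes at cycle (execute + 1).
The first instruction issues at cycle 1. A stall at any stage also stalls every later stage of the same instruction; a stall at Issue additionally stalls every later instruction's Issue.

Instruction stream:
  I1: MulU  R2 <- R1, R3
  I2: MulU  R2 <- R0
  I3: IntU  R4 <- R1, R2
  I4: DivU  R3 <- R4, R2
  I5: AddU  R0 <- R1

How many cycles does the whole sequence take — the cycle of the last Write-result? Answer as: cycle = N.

1) issue 1, read 2, done 5, write 6
2) issue 7, read 8, done 11, write 12  <struct: MulU busy until I1 writes@6>
3) issue 8, read 13, done 14, write 15  <RAW R2: wait I2 write@12>
4) issue 9, read 16, done 23, write 24  <RAW R4: wait I3 write@15>
5) issue 10, read 11, done 13, write 14

cycle = 24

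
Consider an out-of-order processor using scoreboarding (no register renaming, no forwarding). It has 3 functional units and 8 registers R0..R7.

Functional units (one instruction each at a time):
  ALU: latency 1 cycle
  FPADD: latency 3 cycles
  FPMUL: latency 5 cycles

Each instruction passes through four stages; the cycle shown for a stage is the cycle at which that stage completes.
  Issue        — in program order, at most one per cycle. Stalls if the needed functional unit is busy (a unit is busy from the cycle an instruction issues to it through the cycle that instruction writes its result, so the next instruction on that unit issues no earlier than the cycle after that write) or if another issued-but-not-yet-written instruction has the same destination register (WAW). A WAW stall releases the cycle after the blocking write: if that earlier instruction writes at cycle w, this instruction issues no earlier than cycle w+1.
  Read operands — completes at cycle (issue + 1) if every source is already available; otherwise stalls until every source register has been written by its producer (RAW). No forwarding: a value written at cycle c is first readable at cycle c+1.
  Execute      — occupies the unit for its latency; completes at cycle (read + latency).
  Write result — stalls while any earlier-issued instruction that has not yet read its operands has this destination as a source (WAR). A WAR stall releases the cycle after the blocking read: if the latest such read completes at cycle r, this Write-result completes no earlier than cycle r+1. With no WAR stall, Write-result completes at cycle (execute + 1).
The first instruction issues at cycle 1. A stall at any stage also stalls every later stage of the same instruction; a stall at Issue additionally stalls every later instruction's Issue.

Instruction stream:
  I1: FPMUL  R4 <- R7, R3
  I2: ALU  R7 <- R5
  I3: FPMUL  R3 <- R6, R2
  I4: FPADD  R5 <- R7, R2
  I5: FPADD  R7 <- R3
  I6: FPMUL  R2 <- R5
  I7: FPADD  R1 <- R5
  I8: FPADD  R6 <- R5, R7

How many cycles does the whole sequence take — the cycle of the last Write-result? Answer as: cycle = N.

cycle = 33

[I1] 1/2/7/8
[I2] 2/3/4/5
[I3] 9/10/15/16  (struct: FPMUL busy until I1 writes@8)
[I4] 10/11/14/15
[I5] 16/17/20/21  (struct: FPADD busy until I4 writes@15)
[I6] 17/18/23/24
[I7] 22/23/26/27  (struct: FPADD busy until I5 writes@21)
[I8] 28/29/32/33  (struct: FPADD busy until I7 writes@27)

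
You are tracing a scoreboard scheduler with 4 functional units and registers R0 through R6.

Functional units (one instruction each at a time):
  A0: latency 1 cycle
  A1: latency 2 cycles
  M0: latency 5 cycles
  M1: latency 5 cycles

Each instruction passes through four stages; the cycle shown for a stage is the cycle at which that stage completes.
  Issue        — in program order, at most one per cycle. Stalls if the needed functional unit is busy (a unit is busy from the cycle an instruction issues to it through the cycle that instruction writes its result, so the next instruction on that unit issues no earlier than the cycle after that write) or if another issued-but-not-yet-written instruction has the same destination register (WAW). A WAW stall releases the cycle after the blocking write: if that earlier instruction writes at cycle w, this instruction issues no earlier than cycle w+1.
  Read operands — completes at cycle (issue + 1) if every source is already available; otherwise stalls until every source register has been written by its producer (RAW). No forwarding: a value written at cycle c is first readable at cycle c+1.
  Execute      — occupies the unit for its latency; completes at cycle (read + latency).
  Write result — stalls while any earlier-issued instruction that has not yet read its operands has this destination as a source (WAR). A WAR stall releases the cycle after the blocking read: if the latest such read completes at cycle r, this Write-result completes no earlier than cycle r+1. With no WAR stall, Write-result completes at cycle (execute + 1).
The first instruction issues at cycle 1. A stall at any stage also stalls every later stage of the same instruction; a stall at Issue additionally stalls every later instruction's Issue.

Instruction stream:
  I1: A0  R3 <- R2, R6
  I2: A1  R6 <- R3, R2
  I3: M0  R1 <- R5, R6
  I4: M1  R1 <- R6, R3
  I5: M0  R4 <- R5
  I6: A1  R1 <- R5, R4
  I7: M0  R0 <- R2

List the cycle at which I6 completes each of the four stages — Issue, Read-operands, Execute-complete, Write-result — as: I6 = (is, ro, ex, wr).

[1] I1→A0
[2] I1 RO, I2→A1
[3] I1 EX, I3→M0
[4] I1 WR R3
[5] I2 RO
[7] I2 EX
[8] I2 WR R6
[9] I3 RO
[14] I3 EX
[15] I3 WR R1
[16] I4→M1
[17] I4 RO, I5→M0
[18] I5 RO
[22] I4 EX
[23] I4 WR R1, I5 EX
[24] I5 WR R4, I6→A1
[25] I6 RO, I7→M0
[26] I7 RO
[27] I6 EX
[28] I6 WR R1
[31] I7 EX
[32] I7 WR R0

I6 = (24, 25, 27, 28)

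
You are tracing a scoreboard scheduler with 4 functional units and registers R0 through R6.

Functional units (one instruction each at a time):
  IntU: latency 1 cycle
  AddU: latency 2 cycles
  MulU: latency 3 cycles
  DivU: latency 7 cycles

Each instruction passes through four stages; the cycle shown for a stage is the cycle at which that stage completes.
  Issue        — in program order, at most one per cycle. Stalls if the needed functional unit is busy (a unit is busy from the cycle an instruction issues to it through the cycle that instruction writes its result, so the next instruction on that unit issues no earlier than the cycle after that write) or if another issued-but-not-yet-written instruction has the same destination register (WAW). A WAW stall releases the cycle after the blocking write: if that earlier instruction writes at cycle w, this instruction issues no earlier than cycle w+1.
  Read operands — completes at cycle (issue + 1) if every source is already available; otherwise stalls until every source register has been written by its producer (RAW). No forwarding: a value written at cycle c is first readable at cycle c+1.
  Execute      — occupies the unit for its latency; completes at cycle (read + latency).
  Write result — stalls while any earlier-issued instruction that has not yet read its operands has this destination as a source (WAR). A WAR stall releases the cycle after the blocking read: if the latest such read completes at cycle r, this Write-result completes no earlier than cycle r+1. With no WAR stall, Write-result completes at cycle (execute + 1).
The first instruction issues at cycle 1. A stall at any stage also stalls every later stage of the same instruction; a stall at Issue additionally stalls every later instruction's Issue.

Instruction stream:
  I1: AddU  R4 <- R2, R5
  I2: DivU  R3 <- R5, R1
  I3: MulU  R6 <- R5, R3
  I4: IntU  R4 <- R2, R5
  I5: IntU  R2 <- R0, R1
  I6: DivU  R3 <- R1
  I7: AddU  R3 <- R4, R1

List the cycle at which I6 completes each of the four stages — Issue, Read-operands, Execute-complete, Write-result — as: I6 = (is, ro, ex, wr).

I6 = (12, 13, 20, 21)

c1: I1→AddU
c2: I1 RO · I2→DivU
c3: I2 RO · I3→MulU
c4: I1 EX
c5: I1 WR R4
c6: I4→IntU
c7: I4 RO
c8: I4 EX
c9: I4 WR R4
c10: I2 EX · I5→IntU
c11: I2 WR R3 · I5 RO
c12: I3 RO · I5 EX · I6→DivU
c13: I5 WR R2 · I6 RO
c15: I3 EX
c16: I3 WR R6
c20: I6 EX
c21: I6 WR R3
c22: I7→AddU
c23: I7 RO
c25: I7 EX
c26: I7 WR R3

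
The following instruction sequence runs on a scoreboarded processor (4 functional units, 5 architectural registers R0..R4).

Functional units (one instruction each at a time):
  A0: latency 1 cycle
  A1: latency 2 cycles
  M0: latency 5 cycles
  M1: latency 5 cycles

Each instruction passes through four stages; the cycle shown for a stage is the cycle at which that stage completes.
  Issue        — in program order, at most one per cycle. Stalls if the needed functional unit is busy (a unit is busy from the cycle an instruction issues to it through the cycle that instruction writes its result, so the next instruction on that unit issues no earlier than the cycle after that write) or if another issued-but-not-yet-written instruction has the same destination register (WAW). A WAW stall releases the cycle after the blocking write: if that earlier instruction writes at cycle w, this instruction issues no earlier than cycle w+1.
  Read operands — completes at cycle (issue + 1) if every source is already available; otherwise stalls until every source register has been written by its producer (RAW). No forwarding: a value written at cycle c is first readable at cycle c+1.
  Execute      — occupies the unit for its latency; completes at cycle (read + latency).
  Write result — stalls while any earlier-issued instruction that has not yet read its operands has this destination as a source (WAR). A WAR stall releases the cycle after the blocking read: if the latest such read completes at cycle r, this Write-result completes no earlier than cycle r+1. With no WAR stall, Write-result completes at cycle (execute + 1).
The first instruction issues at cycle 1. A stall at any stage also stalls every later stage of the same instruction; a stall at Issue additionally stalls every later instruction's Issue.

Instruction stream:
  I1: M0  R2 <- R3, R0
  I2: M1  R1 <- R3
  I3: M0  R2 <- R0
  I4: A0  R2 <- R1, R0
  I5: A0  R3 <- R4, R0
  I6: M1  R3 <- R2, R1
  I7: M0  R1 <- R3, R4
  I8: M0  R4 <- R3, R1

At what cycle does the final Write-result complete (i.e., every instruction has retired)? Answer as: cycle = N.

cycle = 47

I1  is:1  ro:2  ex:7  wr:8
I2  is:2  ro:3  ex:8  wr:9
I3  is:9  ro:10  ex:15  wr:16  — struct: M0 busy until I1 writes@8
I4  is:17  ro:18  ex:19  wr:20  — WAW R2: wait I3 write@16
I5  is:21  ro:22  ex:23  wr:24  — struct: A0 busy until I4 writes@20
I6  is:25  ro:26  ex:31  wr:32  — WAW R3: wait I5 write@24
I7  is:26  ro:33  ex:38  wr:39  — RAW R3: wait I6 write@32
I8  is:40  ro:41  ex:46  wr:47  — struct: M0 busy until I7 writes@39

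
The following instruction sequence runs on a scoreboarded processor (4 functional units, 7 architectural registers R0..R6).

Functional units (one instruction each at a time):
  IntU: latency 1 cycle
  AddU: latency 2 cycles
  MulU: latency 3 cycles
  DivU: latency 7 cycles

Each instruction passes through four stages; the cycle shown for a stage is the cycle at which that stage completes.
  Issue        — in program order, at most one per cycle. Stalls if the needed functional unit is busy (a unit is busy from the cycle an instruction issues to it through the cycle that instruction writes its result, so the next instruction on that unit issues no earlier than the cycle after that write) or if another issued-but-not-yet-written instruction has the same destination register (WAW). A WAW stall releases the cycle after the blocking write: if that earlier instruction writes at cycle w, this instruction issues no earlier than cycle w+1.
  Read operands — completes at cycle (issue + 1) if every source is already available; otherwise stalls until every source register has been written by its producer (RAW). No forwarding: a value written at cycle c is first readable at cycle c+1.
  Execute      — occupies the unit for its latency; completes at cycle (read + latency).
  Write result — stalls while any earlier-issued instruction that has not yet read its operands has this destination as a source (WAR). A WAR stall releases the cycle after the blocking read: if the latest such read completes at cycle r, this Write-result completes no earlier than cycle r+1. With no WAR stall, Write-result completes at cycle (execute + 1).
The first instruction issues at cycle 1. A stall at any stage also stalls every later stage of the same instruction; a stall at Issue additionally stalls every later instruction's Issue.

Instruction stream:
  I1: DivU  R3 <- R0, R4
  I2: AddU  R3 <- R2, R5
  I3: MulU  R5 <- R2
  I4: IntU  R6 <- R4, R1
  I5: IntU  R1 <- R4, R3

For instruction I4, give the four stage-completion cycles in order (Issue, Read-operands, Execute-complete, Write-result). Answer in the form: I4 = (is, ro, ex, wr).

I4 = (13, 14, 15, 16)

I1 -> (1, 2, 9, 10)
I2 -> (11, 12, 14, 15)  // WAW R3: wait I1 write@10
I3 -> (12, 13, 16, 17)
I4 -> (13, 14, 15, 16)
I5 -> (17, 18, 19, 20)  // struct: IntU busy until I4 writes@16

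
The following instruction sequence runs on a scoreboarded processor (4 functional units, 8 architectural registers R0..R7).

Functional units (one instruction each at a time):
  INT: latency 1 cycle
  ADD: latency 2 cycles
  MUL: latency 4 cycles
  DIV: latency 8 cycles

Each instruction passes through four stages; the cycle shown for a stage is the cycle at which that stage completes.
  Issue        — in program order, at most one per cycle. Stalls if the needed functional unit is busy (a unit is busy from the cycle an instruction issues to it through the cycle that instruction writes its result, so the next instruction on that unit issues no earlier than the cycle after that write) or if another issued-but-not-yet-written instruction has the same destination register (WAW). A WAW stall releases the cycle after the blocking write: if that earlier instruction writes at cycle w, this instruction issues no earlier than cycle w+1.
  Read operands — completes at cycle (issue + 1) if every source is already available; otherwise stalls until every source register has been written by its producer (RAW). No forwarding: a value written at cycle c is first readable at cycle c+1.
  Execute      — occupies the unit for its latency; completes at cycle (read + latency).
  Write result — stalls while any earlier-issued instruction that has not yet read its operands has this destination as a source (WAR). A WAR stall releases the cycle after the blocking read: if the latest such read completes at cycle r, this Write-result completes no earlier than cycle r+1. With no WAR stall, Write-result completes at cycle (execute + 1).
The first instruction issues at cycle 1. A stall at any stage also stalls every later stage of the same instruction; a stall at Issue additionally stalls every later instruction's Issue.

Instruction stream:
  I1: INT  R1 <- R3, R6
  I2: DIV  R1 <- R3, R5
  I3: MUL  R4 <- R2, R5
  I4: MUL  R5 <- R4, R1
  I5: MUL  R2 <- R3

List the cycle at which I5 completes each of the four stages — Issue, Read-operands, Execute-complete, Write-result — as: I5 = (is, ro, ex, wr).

I5 = (22, 23, 27, 28)

I1: IS=1 RO=2 EX=3 WR=4
I2: IS=5 RO=6 EX=14 WR=15  [WAW R1: wait I1 write@4]
I3: IS=6 RO=7 EX=11 WR=12
I4: IS=13 RO=16 EX=20 WR=21  [struct: MUL busy until I3 writes@12; RAW R1: wait I2 write@15]
I5: IS=22 RO=23 EX=27 WR=28  [struct: MUL busy until I4 writes@21]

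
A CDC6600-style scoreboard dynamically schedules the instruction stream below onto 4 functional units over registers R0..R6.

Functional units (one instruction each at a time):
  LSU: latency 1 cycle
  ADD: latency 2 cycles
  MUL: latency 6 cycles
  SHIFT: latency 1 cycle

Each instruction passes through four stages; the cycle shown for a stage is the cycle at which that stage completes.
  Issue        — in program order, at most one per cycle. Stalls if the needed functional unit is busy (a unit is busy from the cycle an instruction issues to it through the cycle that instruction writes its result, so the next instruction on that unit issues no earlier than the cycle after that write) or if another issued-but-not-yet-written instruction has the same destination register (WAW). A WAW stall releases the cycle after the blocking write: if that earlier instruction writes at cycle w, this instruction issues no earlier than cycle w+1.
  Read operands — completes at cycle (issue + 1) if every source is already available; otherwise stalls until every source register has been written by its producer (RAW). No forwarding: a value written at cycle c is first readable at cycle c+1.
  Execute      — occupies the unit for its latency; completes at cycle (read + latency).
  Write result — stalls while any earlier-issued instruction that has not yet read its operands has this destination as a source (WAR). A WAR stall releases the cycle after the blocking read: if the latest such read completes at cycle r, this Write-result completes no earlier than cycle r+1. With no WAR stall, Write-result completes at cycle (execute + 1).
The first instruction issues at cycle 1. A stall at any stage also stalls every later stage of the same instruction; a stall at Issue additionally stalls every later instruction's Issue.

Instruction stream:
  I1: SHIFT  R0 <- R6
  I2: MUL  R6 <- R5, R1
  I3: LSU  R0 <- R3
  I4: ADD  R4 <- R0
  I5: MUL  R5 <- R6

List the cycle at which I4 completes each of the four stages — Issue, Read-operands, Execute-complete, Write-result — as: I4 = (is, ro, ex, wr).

c1: I1→SHIFT
c2: I1 RO, I2→MUL
c3: I1 EX, I2 RO
c4: I1 WR R0
c5: I3→LSU
c6: I3 RO, I4→ADD
c7: I3 EX
c8: I3 WR R0
c9: I2 EX, I4 RO
c10: I2 WR R6
c11: I4 EX, I5→MUL
c12: I4 WR R4, I5 RO
c18: I5 EX
c19: I5 WR R5

I4 = (6, 9, 11, 12)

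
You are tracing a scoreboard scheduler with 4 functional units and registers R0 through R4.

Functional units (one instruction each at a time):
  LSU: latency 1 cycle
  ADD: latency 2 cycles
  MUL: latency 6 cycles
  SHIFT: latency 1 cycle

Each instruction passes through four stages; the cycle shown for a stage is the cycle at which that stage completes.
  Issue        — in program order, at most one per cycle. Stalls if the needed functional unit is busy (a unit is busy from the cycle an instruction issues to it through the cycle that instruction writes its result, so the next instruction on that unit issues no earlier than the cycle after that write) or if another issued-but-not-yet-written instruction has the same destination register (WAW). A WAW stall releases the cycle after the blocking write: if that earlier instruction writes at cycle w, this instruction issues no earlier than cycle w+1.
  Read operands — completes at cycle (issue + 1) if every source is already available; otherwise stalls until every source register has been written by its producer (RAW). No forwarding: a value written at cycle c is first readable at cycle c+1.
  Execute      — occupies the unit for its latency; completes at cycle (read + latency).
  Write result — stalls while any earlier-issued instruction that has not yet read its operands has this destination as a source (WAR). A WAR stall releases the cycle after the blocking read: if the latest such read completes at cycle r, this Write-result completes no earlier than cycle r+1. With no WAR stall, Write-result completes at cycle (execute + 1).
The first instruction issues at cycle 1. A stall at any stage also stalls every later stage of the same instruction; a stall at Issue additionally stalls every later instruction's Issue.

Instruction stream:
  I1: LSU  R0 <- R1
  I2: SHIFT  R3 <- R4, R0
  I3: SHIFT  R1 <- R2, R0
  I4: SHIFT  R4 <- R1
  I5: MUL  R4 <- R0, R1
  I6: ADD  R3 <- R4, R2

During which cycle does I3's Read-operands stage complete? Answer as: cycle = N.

cycle = 9

c1: issue I1 (LSU)
c2: I1 read-ops · issue I2 (SHIFT)
c3: I1 finished on LSU
c4: I1→R0
c5: I2 read-ops
c6: I2 finished on SHIFT
c7: I2→R3
c8: issue I3 (SHIFT)
c9: I3 read-ops
c10: I3 finished on SHIFT
c11: I3→R1
c12: issue I4 (SHIFT)
c13: I4 read-ops
c14: I4 finished on SHIFT
c15: I4→R4
c16: issue I5 (MUL)
c17: I5 read-ops · issue I6 (ADD)
c23: I5 finished on MUL
c24: I5→R4
c25: I6 read-ops
c27: I6 finished on ADD
c28: I6→R3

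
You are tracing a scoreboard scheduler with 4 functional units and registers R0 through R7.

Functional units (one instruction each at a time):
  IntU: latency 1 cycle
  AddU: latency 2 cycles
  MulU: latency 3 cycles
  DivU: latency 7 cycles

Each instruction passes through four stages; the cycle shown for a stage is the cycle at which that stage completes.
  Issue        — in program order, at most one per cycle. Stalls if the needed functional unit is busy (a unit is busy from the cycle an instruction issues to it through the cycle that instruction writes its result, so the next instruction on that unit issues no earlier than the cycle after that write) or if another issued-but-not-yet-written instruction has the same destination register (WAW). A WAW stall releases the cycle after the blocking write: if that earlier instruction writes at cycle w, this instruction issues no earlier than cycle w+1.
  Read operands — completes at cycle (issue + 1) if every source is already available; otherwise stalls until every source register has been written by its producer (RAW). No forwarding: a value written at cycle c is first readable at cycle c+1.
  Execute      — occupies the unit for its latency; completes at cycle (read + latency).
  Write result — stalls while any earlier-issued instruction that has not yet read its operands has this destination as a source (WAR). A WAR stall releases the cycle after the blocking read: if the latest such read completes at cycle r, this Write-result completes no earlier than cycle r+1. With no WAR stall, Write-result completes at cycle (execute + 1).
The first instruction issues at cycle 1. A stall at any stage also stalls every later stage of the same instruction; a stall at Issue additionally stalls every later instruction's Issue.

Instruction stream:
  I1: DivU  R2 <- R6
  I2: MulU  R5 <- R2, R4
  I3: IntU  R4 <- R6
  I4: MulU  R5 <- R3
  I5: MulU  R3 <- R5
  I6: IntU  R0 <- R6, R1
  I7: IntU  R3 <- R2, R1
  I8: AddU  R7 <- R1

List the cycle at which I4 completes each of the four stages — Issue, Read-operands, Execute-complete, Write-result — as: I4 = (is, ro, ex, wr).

  I1 | 1 | 2 | 9 | 10
  I2 | 2 | 11 | 14 | 15   RAW R2: wait I1 write@10
  I3 | 3 | 4 | 5 | 12   WAR R4: wait I2 read@11
  I4 | 16 | 17 | 20 | 21   struct: MulU busy until I2 writes@15
  I5 | 22 | 23 | 26 | 27   struct: MulU busy until I4 writes@21
  I6 | 23 | 24 | 25 | 26
  I7 | 28 | 29 | 30 | 31   WAW R3: wait I5 write@27
  I8 | 29 | 30 | 32 | 33

I4 = (16, 17, 20, 21)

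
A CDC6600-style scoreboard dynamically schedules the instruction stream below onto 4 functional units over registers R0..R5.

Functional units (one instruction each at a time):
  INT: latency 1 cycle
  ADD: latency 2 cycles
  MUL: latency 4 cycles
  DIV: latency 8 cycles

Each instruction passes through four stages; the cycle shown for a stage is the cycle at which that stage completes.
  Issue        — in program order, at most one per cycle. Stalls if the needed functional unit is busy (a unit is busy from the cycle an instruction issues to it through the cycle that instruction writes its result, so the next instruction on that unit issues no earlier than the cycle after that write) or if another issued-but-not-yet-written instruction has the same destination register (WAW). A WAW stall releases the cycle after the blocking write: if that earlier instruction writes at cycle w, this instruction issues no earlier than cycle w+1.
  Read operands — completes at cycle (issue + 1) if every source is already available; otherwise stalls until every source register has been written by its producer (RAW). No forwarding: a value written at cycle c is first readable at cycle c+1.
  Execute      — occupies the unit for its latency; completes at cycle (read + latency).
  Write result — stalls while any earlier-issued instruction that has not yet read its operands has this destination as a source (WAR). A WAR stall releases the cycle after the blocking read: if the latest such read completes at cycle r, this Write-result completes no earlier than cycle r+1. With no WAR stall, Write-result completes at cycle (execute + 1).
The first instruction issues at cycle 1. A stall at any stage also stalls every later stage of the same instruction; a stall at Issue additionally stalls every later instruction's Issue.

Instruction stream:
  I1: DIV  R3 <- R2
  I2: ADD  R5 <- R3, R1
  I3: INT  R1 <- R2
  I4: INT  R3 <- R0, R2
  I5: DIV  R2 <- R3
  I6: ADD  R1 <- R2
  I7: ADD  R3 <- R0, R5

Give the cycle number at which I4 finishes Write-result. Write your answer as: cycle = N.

cycle = 17

[1] issue I1 (DIV)
[2] I1 read-ops, issue I2 (ADD)
[3] issue I3 (INT)
[4] I3 read-ops
[5] I3 finished on INT
[10] I1 finished on DIV
[11] I1→R3
[12] I2 read-ops
[13] I3→R1
[14] I2 finished on ADD, issue I4 (INT)
[15] I2→R5, I4 read-ops, issue I5 (DIV)
[16] I4 finished on INT, issue I6 (ADD)
[17] I4→R3
[18] I5 read-ops
[26] I5 finished on DIV
[27] I5→R2
[28] I6 read-ops
[30] I6 finished on ADD
[31] I6→R1
[32] issue I7 (ADD)
[33] I7 read-ops
[35] I7 finished on ADD
[36] I7→R3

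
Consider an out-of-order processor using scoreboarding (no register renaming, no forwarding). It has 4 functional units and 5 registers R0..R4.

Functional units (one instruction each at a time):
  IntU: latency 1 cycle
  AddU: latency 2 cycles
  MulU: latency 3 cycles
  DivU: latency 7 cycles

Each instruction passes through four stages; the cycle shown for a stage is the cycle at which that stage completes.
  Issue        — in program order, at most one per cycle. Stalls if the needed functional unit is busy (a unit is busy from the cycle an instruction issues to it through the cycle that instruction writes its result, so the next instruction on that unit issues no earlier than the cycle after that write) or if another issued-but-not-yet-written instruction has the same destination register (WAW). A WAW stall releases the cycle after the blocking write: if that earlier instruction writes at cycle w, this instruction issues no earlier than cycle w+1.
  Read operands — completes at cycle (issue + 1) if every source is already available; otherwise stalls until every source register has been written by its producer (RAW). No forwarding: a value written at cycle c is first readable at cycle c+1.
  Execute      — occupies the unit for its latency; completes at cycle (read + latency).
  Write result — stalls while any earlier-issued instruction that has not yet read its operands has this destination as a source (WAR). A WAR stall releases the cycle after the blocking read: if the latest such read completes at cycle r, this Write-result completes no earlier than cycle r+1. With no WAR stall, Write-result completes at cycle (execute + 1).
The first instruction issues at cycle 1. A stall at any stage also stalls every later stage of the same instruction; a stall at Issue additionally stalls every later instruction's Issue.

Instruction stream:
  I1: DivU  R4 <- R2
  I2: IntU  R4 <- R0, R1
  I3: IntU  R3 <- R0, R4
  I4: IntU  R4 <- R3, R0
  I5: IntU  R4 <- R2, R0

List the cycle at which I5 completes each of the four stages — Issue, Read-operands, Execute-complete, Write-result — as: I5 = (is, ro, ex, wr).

[I1] 1/2/9/10
[I2] 11/12/13/14  (WAW R4: wait I1 write@10)
[I3] 15/16/17/18  (struct: IntU busy until I2 writes@14)
[I4] 19/20/21/22  (struct: IntU busy until I3 writes@18)
[I5] 23/24/25/26  (struct: IntU busy until I4 writes@22)

I5 = (23, 24, 25, 26)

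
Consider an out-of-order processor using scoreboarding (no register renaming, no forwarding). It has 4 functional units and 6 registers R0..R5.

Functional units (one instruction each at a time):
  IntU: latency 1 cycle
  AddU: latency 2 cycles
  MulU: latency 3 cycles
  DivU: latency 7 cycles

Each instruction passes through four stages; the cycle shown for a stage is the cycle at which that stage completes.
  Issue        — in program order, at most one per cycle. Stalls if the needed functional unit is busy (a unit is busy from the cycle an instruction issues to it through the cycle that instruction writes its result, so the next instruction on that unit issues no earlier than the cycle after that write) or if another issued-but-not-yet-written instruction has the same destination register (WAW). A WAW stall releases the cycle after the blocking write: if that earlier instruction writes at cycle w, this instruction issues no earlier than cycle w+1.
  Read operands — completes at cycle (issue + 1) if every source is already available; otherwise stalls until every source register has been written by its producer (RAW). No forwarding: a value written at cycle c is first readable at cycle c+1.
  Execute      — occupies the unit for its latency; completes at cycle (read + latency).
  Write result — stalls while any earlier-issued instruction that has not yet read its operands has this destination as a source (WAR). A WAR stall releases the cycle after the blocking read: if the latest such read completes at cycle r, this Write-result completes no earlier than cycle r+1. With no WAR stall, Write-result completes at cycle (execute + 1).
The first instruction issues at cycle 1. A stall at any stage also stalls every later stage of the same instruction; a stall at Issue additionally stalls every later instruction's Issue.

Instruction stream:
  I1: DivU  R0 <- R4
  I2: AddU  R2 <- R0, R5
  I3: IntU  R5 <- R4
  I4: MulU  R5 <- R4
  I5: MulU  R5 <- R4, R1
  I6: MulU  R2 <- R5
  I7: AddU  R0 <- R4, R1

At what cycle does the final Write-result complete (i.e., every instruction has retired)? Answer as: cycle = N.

  I1 | 1 | 2 | 9 | 10
  I2 | 2 | 11 | 13 | 14   RAW R0: wait I1 write@10
  I3 | 3 | 4 | 5 | 12   WAR R5: wait I2 read@11
  I4 | 13 | 14 | 17 | 18   WAW R5: wait I3 write@12
  I5 | 19 | 20 | 23 | 24   struct: MulU busy until I4 writes@18
  I6 | 25 | 26 | 29 | 30   struct: MulU busy until I5 writes@24
  I7 | 26 | 27 | 29 | 30

cycle = 30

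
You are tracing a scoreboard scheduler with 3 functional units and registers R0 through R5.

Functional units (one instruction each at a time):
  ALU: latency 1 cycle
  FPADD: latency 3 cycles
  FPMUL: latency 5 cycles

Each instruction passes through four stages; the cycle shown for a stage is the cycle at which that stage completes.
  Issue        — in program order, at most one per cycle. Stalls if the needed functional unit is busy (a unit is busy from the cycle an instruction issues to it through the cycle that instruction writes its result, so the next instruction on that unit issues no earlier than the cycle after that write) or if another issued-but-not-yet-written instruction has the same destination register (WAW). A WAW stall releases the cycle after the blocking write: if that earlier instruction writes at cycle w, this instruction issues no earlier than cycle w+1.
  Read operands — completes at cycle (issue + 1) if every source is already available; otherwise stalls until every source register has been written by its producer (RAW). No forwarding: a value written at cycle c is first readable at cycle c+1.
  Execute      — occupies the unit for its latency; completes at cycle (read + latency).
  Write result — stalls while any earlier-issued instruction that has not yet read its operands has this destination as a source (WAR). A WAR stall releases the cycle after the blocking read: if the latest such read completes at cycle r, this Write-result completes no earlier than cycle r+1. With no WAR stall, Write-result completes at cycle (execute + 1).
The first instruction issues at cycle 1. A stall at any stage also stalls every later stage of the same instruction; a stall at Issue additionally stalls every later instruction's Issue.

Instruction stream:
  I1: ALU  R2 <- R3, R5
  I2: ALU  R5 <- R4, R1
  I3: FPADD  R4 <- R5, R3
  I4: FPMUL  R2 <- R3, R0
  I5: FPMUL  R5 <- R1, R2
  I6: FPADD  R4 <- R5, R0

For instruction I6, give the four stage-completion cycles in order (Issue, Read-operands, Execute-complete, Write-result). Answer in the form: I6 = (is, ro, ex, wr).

I6 = (16, 23, 26, 27)

1) issue 1, read 2, done 3, write 4
2) issue 5, read 6, done 7, write 8  <struct: ALU busy until I1 writes@4>
3) issue 6, read 9, done 12, write 13  <RAW R5: wait I2 write@8>
4) issue 7, read 8, done 13, write 14
5) issue 15, read 16, done 21, write 22  <struct: FPMUL busy until I4 writes@14>
6) issue 16, read 23, done 26, write 27  <RAW R5: wait I5 write@22>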